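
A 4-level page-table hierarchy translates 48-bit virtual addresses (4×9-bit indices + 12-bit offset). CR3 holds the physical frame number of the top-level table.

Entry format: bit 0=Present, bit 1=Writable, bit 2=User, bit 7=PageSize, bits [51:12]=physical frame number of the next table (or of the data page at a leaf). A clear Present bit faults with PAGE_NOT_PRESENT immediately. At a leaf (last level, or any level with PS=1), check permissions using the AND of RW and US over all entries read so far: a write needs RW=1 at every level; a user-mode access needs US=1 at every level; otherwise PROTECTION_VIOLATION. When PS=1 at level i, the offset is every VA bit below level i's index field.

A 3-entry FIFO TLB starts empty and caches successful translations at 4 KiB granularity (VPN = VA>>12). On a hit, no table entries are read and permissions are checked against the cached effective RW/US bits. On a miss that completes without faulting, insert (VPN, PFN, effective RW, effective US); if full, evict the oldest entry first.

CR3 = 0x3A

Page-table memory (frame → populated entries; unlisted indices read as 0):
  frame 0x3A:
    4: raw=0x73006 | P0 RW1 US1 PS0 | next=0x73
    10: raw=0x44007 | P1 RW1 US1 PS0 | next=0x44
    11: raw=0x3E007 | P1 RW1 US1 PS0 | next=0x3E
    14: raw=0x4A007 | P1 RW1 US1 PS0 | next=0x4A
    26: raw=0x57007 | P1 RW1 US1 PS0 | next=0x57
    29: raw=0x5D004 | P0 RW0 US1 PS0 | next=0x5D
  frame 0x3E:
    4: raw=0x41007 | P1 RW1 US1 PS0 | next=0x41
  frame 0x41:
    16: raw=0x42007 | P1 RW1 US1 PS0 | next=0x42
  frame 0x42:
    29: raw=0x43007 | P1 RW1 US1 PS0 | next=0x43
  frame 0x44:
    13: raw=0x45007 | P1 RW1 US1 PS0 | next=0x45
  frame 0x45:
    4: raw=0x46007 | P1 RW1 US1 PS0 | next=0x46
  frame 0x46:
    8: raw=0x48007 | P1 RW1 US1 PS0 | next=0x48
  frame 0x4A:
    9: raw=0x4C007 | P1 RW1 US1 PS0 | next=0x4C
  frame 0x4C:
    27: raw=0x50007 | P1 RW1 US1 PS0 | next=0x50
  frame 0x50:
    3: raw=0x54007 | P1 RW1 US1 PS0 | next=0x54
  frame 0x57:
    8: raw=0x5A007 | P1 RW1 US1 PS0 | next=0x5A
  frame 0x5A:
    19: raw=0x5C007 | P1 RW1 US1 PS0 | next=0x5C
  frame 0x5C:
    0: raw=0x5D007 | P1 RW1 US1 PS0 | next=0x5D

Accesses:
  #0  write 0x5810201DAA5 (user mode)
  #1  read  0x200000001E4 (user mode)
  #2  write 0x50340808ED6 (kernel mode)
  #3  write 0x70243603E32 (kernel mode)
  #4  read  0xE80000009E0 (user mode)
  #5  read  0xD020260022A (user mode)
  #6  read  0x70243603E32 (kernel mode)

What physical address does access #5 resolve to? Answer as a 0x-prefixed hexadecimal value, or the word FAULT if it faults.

Per-access translation:
#0 VA=0x5810201DAA5 (w,user):
  L0: frame=0x3A idx=11 entry=0x3E007 [P=1 RW=1 US=1 PS=0]
  L1: frame=0x3E idx=4 entry=0x41007 [P=1 RW=1 US=1 PS=0]
  L2: frame=0x41 idx=16 entry=0x42007 [P=1 RW=1 US=1 PS=0]
  L3: frame=0x42 idx=29 entry=0x43007 [P=1 RW=1 US=1 PS=0]
  ✓ 0x43AA5  — 4 lookups
#1 VA=0x200000001E4 (r,user):
  L0: frame=0x3A idx=4 entry=0x73006 [P=0 RW=1 US=1 PS=0]
  ✗ PAGE_NOT_PRESENT  [1 reads]
#2 VA=0x50340808ED6 (w,kernel):
  L0: frame=0x3A idx=10 entry=0x44007 [P=1 RW=1 US=1 PS=0]
  L1: frame=0x44 idx=13 entry=0x45007 [P=1 RW=1 US=1 PS=0]
  L2: frame=0x45 idx=4 entry=0x46007 [P=1 RW=1 US=1 PS=0]
  L3: frame=0x46 idx=8 entry=0x48007 [P=1 RW=1 US=1 PS=0]
  ✓ 0x48ED6  — 4 lookups
#3 VA=0x70243603E32 (w,kernel):
  L0: frame=0x3A idx=14 entry=0x4A007 [P=1 RW=1 US=1 PS=0]
  L1: frame=0x4A idx=9 entry=0x4C007 [P=1 RW=1 US=1 PS=0]
  L2: frame=0x4C idx=27 entry=0x50007 [P=1 RW=1 US=1 PS=0]
  L3: frame=0x50 idx=3 entry=0x54007 [P=1 RW=1 US=1 PS=0]
  ✓ 0x54E32  — 4 lookups
#4 VA=0xE80000009E0 (r,user):
  L0: frame=0x3A idx=29 entry=0x5D004 [P=0 RW=0 US=1 PS=0]
  ✗ PAGE_NOT_PRESENT  [1 reads]
#5 VA=0xD020260022A (r,user):
  L0: frame=0x3A idx=26 entry=0x57007 [P=1 RW=1 US=1 PS=0]
  L1: frame=0x57 idx=8 entry=0x5A007 [P=1 RW=1 US=1 PS=0]
  L2: frame=0x5A idx=19 entry=0x5C007 [P=1 RW=1 US=1 PS=0]
  L3: frame=0x5C idx=0 entry=0x5D007 [P=1 RW=1 US=1 PS=0]
  ✓ 0x5D22A  — 4 lookups
#6 VA=0x70243603E32 (r,kernel):
  TLB hit vpn=0x70243603 → PA=0x54E32

Access #5 PA: 0x5D22A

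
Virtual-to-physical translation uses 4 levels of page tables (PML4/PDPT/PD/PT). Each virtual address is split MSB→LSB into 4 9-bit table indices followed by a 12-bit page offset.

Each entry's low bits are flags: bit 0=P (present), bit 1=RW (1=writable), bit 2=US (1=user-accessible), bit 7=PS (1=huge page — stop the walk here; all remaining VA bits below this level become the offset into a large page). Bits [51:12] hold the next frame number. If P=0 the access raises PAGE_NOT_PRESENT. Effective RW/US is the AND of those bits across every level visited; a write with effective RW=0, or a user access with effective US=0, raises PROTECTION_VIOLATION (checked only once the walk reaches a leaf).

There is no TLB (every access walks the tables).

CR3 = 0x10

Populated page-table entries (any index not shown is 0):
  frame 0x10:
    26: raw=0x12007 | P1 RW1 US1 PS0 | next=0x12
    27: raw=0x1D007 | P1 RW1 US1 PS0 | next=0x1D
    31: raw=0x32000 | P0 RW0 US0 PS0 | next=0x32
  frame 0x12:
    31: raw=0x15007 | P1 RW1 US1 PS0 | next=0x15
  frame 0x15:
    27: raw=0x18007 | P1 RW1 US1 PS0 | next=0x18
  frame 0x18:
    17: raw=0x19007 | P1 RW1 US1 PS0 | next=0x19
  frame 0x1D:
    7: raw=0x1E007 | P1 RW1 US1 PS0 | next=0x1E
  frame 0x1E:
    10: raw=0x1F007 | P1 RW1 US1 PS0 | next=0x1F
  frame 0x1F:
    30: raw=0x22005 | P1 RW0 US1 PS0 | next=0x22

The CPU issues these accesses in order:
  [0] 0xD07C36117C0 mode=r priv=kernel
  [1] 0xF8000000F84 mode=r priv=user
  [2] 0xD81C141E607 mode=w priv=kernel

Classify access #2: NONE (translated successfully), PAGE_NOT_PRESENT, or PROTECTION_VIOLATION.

Walk each access:
#0 VA=0xD07C36117C0 (r,kernel):
  L0 @0x10[26] → 0x12007  P=1,RW=1,US=1,PS=0
  L1 @0x12[31] → 0x15007  P=1,RW=1,US=1,PS=0
  L2 @0x15[27] → 0x18007  P=1,RW=1,US=1,PS=0
  L3 @0x18[17] → 0x19007  P=1,RW=1,US=1,PS=0
  → PA=0x197C0  (4 entries read)
#1 VA=0xF8000000F84 (r,user):
  L0 @0x10[31] → 0x32000  P=0,RW=0,US=0,PS=0
  → PAGE_NOT_PRESENT  (1 entries read)
#2 VA=0xD81C141E607 (w,kernel):
  L0 @0x10[27] → 0x1D007  P=1,RW=1,US=1,PS=0
  L1 @0x1D[7] → 0x1E007  P=1,RW=1,US=1,PS=0
  L2 @0x1E[10] → 0x1F007  P=1,RW=1,US=1,PS=0
  L3 @0x1F[30] → 0x22005  P=1,RW=0,US=1,PS=0
  → PROTECTION_VIOLATION  (4 entries read)

Access #2 fault: PROTECTION_VIOLATION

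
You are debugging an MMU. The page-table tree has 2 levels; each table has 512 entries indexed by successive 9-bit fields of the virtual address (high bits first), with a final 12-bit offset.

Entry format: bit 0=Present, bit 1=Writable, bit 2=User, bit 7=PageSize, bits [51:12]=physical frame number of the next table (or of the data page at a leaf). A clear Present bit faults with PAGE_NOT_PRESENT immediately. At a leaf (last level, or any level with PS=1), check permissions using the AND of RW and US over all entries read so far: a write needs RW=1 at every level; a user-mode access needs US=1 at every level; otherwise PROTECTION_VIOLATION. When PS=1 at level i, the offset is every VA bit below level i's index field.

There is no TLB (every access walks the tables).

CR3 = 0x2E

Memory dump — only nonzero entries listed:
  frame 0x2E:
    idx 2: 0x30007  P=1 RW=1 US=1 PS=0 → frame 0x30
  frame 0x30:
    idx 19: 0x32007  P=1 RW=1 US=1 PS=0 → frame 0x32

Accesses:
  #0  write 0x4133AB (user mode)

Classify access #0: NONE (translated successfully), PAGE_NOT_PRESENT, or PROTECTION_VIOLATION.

Per-access translation:
#0 VA=0x4133AB (w,user):
  L0: frame=0x2E idx=2 entry=0x30007 [P=1 RW=1 US=1 PS=0]
  L1: frame=0x30 idx=19 entry=0x32007 [P=1 RW=1 US=1 PS=0]
  ⇒ phys 0x323AB  [2 reads]

Access #0 fault: NONE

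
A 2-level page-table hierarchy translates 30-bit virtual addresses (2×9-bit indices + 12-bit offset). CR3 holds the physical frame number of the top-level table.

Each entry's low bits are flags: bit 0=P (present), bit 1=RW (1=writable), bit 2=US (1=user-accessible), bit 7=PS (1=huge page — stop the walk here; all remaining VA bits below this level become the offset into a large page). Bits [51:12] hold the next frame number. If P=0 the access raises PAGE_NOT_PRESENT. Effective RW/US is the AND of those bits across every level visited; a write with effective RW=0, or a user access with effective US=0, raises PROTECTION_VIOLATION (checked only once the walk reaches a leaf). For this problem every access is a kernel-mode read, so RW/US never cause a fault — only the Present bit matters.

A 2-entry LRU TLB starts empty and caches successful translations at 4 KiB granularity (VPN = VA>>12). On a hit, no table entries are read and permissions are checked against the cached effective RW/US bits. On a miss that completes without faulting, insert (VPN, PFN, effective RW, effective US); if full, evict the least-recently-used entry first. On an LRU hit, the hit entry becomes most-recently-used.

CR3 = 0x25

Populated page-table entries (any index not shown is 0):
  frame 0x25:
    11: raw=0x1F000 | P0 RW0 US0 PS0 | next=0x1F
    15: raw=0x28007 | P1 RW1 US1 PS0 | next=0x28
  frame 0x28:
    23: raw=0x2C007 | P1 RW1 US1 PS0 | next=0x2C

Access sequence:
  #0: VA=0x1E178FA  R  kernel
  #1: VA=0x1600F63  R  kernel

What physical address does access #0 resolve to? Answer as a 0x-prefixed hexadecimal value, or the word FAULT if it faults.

Trace:
#0 VA=0x1E178FA (r,kernel):
  L0 @0x25[15] → 0x28007  P=1,RW=1,US=1,PS=0
  L1 @0x28[23] → 0x2C007  P=1,RW=1,US=1,PS=0
  ⇒ phys 0x2C8FA  [2 reads]
#1 VA=0x1600F63 (r,kernel):
  L0 @0x25[11] → 0x1F000  P=0,RW=0,US=0,PS=0
  → PAGE_NOT_PRESENT  (1 entries read)

Access #0 PA: 0x2C8FA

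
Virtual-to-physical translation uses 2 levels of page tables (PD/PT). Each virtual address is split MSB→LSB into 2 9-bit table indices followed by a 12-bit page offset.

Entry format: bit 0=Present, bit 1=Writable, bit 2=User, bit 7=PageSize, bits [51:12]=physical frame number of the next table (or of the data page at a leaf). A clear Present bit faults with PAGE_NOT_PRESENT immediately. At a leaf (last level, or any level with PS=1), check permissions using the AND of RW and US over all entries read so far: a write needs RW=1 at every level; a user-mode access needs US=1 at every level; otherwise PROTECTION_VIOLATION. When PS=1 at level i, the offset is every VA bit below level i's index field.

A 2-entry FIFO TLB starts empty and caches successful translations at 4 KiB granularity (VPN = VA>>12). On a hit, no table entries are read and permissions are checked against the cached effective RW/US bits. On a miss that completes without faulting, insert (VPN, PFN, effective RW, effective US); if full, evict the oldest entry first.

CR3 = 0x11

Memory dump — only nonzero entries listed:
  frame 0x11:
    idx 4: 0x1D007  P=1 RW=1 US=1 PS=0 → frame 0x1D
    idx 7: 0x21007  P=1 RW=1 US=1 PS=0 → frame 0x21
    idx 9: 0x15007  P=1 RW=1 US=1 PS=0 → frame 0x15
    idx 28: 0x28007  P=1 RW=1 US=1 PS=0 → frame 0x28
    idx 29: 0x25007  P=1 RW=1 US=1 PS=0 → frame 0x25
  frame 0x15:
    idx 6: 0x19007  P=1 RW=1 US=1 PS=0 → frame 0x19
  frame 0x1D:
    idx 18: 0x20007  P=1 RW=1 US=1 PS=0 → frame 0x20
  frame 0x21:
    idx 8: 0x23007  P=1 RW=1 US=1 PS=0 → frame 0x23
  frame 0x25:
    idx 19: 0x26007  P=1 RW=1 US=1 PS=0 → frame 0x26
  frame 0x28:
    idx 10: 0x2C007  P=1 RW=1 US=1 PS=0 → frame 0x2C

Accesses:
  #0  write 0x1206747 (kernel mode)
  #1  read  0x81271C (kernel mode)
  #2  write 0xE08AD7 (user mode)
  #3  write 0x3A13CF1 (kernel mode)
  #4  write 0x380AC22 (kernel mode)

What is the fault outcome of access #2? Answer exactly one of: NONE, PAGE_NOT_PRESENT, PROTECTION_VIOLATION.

Walk each access:
#0 VA=0x1206747 (w,kernel):
  L0 @0x11[9] → 0x15007  P=1,RW=1,US=1,PS=0
  L1 @0x15[6] → 0x19007  P=1,RW=1,US=1,PS=0
  ✓ 0x19747  — 2 lookups
#1 VA=0x81271C (r,kernel):
  L0 @0x11[4] → 0x1D007  P=1,RW=1,US=1,PS=0
  L1 @0x1D[18] → 0x20007  P=1,RW=1,US=1,PS=0
  ✓ 0x2071C  — 2 lookups
#2 VA=0xE08AD7 (w,user):
  L0 @0x11[7] → 0x21007  P=1,RW=1,US=1,PS=0
  L1 @0x21[8] → 0x23007  P=1,RW=1,US=1,PS=0
  ✓ 0x23AD7  — 2 lookups
#3 VA=0x3A13CF1 (w,kernel):
  L0 @0x11[29] → 0x25007  P=1,RW=1,US=1,PS=0
  L1 @0x25[19] → 0x26007  P=1,RW=1,US=1,PS=0
  ✓ 0x26CF1  — 2 lookups
#4 VA=0x380AC22 (w,kernel):
  L0 @0x11[28] → 0x28007  P=1,RW=1,US=1,PS=0
  L1 @0x28[10] → 0x2C007  P=1,RW=1,US=1,PS=0
  ✓ 0x2CC22  — 2 lookups

Access #2 fault: NONE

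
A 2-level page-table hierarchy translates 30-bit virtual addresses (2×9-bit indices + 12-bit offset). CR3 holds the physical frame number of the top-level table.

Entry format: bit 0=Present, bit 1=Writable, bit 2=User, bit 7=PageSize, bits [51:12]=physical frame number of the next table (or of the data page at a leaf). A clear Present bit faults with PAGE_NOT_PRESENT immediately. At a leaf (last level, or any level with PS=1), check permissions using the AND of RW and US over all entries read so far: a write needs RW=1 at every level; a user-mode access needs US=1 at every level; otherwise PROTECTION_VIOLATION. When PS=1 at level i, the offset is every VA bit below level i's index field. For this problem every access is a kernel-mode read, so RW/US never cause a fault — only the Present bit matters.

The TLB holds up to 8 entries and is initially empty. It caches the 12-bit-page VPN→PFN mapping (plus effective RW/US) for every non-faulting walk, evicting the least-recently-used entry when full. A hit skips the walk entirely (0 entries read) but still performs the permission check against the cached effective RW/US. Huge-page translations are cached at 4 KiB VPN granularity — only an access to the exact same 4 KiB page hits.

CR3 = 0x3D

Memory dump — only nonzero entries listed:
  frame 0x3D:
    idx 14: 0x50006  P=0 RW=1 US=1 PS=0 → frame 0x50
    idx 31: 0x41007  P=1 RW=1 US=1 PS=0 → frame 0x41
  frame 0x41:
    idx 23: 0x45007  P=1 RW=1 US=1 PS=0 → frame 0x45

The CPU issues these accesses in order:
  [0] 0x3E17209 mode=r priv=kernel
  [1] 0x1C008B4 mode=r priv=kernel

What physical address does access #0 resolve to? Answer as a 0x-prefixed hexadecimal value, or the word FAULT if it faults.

Trace:
#0 VA=0x3E17209 (r,kernel):
  L0: frame=0x3D idx=31 entry=0x41007 [P=1 RW=1 US=1 PS=0]
  L1: frame=0x41 idx=23 entry=0x45007 [P=1 RW=1 US=1 PS=0]
  ✓ 0x45209  — 2 lookups
#1 VA=0x1C008B4 (r,kernel):
  L0: frame=0x3D idx=14 entry=0x50006 [P=0 RW=1 US=1 PS=0]
  ⇒ fault: PAGE_NOT_PRESENT  — 1 lookups

Access #0 PA: 0x45209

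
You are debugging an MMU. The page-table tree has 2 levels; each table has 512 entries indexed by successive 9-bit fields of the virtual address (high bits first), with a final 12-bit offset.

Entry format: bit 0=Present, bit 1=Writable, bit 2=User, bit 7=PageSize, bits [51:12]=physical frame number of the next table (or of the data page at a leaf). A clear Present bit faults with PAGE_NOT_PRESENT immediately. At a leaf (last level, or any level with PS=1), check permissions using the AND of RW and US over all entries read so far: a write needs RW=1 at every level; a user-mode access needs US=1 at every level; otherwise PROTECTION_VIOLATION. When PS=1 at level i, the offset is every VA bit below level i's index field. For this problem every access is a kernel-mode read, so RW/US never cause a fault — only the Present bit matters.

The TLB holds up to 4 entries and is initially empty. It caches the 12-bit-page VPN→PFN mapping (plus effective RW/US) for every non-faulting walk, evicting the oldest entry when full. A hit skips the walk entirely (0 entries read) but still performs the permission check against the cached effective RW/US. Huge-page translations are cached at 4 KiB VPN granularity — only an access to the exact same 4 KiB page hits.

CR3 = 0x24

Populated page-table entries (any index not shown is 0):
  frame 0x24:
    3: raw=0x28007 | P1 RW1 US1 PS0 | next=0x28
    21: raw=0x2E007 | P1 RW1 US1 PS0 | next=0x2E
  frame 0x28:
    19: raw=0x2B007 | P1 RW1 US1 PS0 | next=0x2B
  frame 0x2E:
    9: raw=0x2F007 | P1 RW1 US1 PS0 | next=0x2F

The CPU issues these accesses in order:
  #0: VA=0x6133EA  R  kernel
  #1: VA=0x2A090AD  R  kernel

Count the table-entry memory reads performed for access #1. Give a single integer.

Walk each access:
#0 VA=0x6133EA (r,kernel):
  L0 @0x24[3] → 0x28007  P=1,RW=1,US=1,PS=0
  L1 @0x28[19] → 0x2B007  P=1,RW=1,US=1,PS=0
  → PA=0x2B3EA  (2 entries read)
#1 VA=0x2A090AD (r,kernel):
  L0 @0x24[21] → 0x2E007  P=1,RW=1,US=1,PS=0
  L1 @0x2E[9] → 0x2F007  P=1,RW=1,US=1,PS=0
  → PA=0x2F0AD  (2 entries read)

Entries read for #1: 2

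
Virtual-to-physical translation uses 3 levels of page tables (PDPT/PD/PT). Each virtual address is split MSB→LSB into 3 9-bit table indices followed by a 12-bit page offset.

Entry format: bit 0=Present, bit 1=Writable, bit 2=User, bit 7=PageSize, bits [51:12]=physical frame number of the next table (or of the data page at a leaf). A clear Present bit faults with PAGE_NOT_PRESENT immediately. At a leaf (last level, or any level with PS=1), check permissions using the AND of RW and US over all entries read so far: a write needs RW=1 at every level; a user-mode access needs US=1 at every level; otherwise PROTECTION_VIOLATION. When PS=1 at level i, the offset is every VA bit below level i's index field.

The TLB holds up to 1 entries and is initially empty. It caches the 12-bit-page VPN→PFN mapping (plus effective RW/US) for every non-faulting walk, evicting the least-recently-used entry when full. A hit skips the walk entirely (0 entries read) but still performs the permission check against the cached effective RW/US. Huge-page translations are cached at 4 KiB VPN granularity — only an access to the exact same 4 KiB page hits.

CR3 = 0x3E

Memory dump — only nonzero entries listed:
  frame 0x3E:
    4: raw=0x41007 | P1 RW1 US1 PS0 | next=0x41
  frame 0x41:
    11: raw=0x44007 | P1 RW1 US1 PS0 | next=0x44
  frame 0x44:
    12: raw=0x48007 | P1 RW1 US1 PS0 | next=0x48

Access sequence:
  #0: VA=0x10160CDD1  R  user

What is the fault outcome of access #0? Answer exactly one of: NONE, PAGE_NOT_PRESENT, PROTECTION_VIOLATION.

Trace:
#0 VA=0x10160CDD1 (r,user):
  [0] read 0x3E idx=4: raw=0x41007 flags P=1 W=1 U=1 S=0
  [1] read 0x41 idx=11: raw=0x44007 flags P=1 W=1 U=1 S=0
  [2] read 0x44 idx=12: raw=0x48007 flags P=1 W=1 U=1 S=0
  ✓ 0x48DD1  — 3 lookups

Access #0 fault: NONE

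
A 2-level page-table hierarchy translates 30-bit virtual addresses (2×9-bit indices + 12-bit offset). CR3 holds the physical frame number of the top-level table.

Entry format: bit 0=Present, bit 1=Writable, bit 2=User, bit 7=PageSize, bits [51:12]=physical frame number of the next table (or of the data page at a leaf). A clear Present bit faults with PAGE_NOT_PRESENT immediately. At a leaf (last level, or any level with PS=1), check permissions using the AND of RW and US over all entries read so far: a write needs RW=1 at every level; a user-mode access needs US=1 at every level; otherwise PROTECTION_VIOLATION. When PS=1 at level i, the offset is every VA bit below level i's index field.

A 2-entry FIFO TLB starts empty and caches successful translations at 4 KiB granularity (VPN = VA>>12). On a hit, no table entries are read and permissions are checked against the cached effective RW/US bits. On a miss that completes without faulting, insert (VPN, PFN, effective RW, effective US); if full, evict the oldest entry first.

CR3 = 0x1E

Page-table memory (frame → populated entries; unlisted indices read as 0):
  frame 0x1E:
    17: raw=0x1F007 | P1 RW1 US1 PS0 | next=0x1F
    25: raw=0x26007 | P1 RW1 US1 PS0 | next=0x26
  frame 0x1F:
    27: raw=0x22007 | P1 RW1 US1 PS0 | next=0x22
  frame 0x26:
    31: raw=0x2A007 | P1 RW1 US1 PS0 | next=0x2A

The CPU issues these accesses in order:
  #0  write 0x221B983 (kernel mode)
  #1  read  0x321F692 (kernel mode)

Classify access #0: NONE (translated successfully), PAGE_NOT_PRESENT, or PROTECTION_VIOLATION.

Trace:
#0 VA=0x221B983 (w,kernel):
  L0: frame=0x1E idx=17 entry=0x1F007 [P=1 RW=1 US=1 PS=0]
  L1: frame=0x1F idx=27 entry=0x22007 [P=1 RW=1 US=1 PS=0]
  ✓ 0x22983  — 2 lookups
#1 VA=0x321F692 (r,kernel):
  L0: frame=0x1E idx=25 entry=0x26007 [P=1 RW=1 US=1 PS=0]
  L1: frame=0x26 idx=31 entry=0x2A007 [P=1 RW=1 US=1 PS=0]
  ✓ 0x2A692  — 2 lookups

Access #0 fault: NONE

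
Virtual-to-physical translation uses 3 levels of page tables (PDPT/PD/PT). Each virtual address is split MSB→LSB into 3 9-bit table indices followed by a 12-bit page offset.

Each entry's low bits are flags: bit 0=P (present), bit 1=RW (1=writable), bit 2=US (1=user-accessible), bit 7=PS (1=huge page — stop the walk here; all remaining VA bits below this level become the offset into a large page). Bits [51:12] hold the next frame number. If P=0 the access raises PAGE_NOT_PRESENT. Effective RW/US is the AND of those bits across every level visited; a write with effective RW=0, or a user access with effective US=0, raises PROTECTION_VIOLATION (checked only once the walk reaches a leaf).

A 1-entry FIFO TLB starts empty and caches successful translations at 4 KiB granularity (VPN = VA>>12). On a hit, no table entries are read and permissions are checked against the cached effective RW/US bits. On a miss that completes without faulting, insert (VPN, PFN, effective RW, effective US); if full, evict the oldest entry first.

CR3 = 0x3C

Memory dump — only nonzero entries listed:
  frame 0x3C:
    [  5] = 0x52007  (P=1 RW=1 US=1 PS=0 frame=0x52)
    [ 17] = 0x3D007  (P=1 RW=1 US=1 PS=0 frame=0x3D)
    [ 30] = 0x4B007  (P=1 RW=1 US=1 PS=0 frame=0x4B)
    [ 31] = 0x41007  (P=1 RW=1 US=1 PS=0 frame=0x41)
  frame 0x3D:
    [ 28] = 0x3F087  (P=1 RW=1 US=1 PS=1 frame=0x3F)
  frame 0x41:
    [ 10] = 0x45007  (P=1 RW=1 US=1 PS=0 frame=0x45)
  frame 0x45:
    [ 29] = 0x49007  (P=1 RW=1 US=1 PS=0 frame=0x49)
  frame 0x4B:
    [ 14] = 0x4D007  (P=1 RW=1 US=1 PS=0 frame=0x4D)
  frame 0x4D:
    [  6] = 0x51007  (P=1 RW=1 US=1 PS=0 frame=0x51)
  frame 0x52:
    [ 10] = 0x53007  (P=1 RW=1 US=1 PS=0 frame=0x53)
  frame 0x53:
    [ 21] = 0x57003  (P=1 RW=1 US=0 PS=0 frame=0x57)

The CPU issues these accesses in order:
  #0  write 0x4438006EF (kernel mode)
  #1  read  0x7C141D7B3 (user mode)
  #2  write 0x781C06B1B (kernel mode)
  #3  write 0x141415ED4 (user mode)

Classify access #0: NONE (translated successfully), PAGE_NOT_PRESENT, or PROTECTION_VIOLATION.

Walk each access:
#0 VA=0x4438006EF (w,kernel):
  [0] read 0x3C idx=17: raw=0x3D007 flags P=1 W=1 U=1 S=0
  [1] read 0x3D idx=28: raw=0x3F087 flags P=1 W=1 U=1 S=1
  ✓ 0x3F6EF (huge @L1)  — 2 lookups
#1 VA=0x7C141D7B3 (r,user):
  [0] read 0x3C idx=31: raw=0x41007 flags P=1 W=1 U=1 S=0
  [1] read 0x41 idx=10: raw=0x45007 flags P=1 W=1 U=1 S=0
  [2] read 0x45 idx=29: raw=0x49007 flags P=1 W=1 U=1 S=0
  ✓ 0x497B3  — 3 lookups
#2 VA=0x781C06B1B (w,kernel):
  [0] read 0x3C idx=30: raw=0x4B007 flags P=1 W=1 U=1 S=0
  [1] read 0x4B idx=14: raw=0x4D007 flags P=1 W=1 U=1 S=0
  [2] read 0x4D idx=6: raw=0x51007 flags P=1 W=1 U=1 S=0
  ✓ 0x51B1B  — 3 lookups
#3 VA=0x141415ED4 (w,user):
  [0] read 0x3C idx=5: raw=0x52007 flags P=1 W=1 U=1 S=0
  [1] read 0x52 idx=10: raw=0x53007 flags P=1 W=1 U=1 S=0
  [2] read 0x53 idx=21: raw=0x57003 flags P=1 W=1 U=0 S=0
  ⇒ fault: PROTECTION_VIOLATION  — 3 lookups

Access #0 fault: NONE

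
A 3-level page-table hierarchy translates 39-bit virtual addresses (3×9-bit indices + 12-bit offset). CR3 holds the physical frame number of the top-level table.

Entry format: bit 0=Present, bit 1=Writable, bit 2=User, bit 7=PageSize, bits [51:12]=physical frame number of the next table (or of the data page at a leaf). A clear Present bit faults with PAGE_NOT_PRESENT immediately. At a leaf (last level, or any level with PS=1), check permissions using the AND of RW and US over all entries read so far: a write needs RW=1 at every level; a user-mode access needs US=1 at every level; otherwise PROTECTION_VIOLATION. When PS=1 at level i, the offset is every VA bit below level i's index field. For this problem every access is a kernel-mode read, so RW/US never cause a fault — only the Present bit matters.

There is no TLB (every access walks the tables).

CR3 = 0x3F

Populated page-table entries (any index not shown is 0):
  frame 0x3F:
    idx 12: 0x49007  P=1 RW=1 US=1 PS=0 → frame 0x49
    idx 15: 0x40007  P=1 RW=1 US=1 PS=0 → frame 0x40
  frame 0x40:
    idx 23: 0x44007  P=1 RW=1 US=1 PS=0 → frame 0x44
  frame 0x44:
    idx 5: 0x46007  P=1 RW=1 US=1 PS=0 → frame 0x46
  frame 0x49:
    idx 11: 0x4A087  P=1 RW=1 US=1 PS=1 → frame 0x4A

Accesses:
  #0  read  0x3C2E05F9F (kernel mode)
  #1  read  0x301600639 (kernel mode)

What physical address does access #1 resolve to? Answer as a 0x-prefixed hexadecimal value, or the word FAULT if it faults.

Per-access translation:
#0 VA=0x3C2E05F9F (r,kernel):
  L0: frame=0x3F idx=15 entry=0x40007 [P=1 RW=1 US=1 PS=0]
  L1: frame=0x40 idx=23 entry=0x44007 [P=1 RW=1 US=1 PS=0]
  L2: frame=0x44 idx=5 entry=0x46007 [P=1 RW=1 US=1 PS=0]
  ⇒ phys 0x46F9F  [3 reads]
#1 VA=0x301600639 (r,kernel):
  L0: frame=0x3F idx=12 entry=0x49007 [P=1 RW=1 US=1 PS=0]
  L1: frame=0x49 idx=11 entry=0x4A087 [P=1 RW=1 US=1 PS=1]
  ⇒ phys 0x4A639 (huge @L1)  [2 reads]

Access #1 PA: 0x4A639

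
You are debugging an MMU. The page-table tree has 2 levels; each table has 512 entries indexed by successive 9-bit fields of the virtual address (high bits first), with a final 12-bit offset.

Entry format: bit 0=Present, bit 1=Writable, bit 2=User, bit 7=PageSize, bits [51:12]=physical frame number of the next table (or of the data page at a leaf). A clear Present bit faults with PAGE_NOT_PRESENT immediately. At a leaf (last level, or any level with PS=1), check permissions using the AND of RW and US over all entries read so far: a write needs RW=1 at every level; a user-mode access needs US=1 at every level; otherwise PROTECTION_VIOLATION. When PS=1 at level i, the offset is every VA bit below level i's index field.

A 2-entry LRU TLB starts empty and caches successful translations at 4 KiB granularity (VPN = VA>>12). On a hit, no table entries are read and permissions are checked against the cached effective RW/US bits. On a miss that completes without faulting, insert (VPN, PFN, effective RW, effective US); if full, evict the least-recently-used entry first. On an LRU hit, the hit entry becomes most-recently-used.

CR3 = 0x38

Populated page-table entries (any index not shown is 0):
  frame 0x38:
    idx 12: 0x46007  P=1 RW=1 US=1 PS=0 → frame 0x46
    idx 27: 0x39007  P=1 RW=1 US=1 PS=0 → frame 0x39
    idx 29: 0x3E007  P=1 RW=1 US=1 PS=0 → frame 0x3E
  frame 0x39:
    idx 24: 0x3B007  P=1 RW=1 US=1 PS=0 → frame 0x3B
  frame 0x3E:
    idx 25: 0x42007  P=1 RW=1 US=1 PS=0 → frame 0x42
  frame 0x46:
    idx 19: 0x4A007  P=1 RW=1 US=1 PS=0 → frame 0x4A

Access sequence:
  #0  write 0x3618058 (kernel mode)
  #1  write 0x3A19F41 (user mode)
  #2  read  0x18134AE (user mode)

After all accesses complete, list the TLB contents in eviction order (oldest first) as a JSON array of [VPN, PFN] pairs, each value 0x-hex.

Trace:
#0 VA=0x3618058 (w,kernel):
  [0] read 0x38 idx=27: raw=0x39007 flags P=1 W=1 U=1 S=0
  [1] read 0x39 idx=24: raw=0x3B007 flags P=1 W=1 U=1 S=0
  → PA=0x3B058  (2 entries read)
#1 VA=0x3A19F41 (w,user):
  [0] read 0x38 idx=29: raw=0x3E007 flags P=1 W=1 U=1 S=0
  [1] read 0x3E idx=25: raw=0x42007 flags P=1 W=1 U=1 S=0
  → PA=0x42F41  (2 entries read)
#2 VA=0x18134AE (r,user):
  [0] read 0x38 idx=12: raw=0x46007 flags P=1 W=1 U=1 S=0
  [1] read 0x46 idx=19: raw=0x4A007 flags P=1 W=1 U=1 S=0
  → PA=0x4A4AE  (2 entries read)

TLB: [["0x3A19", "0x42"], ["0x1813", "0x4A"]]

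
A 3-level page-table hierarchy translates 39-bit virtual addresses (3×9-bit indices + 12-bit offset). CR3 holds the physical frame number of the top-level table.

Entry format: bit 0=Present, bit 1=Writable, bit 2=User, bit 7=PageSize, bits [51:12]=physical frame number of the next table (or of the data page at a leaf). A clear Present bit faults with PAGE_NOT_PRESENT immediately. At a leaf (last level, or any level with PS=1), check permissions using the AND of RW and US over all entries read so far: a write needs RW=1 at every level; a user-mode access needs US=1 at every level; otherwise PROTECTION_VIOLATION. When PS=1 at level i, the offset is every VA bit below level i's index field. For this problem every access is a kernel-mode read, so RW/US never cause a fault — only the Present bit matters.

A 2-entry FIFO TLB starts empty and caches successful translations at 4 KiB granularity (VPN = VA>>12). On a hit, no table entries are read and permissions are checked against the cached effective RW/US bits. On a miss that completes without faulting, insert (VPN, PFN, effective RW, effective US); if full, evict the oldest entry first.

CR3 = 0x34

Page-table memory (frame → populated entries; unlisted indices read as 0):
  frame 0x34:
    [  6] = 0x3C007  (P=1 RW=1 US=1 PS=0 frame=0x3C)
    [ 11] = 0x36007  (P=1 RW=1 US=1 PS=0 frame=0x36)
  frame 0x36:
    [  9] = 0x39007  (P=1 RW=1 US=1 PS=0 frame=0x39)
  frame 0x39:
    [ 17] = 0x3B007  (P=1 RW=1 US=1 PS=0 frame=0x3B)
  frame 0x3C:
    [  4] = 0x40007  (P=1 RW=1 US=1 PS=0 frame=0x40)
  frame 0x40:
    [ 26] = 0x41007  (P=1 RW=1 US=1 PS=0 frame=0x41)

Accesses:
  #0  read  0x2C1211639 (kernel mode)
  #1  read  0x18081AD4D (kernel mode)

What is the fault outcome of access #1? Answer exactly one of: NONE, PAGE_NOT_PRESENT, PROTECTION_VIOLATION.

Trace:
#0 VA=0x2C1211639 (r,kernel):
  L0 @0x34[11] → 0x36007  P=1,RW=1,US=1,PS=0
  L1 @0x36[9] → 0x39007  P=1,RW=1,US=1,PS=0
  L2 @0x39[17] → 0x3B007  P=1,RW=1,US=1,PS=0
  ✓ 0x3B639  — 3 lookups
#1 VA=0x18081AD4D (r,kernel):
  L0 @0x34[6] → 0x3C007  P=1,RW=1,US=1,PS=0
  L1 @0x3C[4] → 0x40007  P=1,RW=1,US=1,PS=0
  L2 @0x40[26] → 0x41007  P=1,RW=1,US=1,PS=0
  ✓ 0x41D4D  — 3 lookups

Access #1 fault: NONE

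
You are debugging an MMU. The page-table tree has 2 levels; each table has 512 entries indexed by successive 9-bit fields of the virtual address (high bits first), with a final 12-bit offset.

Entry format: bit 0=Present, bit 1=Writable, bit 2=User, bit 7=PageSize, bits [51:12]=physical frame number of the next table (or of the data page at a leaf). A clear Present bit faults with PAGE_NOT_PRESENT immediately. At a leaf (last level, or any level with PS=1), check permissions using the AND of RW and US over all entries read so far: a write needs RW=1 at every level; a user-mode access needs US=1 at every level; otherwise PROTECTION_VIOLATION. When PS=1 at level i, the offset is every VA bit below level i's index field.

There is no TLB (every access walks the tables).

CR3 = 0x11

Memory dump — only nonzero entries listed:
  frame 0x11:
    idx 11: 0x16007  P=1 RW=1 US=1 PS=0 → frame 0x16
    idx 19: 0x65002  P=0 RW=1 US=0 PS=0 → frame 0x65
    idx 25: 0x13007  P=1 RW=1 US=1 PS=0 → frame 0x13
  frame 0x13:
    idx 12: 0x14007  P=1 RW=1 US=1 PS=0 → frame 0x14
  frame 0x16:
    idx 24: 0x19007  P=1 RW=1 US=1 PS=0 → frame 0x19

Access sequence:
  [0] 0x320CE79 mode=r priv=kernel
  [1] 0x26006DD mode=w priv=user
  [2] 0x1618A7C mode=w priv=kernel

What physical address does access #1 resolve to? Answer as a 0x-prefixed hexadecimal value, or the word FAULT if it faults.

Walk each access:
#0 VA=0x320CE79 (r,kernel):
  L0 @0x11[25] → 0x13007  P=1,RW=1,US=1,PS=0
  L1 @0x13[12] → 0x14007  P=1,RW=1,US=1,PS=0
  → PA=0x14E79  (2 entries read)
#1 VA=0x26006DD (w,user):
  L0 @0x11[19] → 0x65002  P=0,RW=1,US=0,PS=0
  → PAGE_NOT_PRESENT  (1 entries read)
#2 VA=0x1618A7C (w,kernel):
  L0 @0x11[11] → 0x16007  P=1,RW=1,US=1,PS=0
  L1 @0x16[24] → 0x19007  P=1,RW=1,US=1,PS=0
  → PA=0x19A7C  (2 entries read)

Access #1 PA: FAULT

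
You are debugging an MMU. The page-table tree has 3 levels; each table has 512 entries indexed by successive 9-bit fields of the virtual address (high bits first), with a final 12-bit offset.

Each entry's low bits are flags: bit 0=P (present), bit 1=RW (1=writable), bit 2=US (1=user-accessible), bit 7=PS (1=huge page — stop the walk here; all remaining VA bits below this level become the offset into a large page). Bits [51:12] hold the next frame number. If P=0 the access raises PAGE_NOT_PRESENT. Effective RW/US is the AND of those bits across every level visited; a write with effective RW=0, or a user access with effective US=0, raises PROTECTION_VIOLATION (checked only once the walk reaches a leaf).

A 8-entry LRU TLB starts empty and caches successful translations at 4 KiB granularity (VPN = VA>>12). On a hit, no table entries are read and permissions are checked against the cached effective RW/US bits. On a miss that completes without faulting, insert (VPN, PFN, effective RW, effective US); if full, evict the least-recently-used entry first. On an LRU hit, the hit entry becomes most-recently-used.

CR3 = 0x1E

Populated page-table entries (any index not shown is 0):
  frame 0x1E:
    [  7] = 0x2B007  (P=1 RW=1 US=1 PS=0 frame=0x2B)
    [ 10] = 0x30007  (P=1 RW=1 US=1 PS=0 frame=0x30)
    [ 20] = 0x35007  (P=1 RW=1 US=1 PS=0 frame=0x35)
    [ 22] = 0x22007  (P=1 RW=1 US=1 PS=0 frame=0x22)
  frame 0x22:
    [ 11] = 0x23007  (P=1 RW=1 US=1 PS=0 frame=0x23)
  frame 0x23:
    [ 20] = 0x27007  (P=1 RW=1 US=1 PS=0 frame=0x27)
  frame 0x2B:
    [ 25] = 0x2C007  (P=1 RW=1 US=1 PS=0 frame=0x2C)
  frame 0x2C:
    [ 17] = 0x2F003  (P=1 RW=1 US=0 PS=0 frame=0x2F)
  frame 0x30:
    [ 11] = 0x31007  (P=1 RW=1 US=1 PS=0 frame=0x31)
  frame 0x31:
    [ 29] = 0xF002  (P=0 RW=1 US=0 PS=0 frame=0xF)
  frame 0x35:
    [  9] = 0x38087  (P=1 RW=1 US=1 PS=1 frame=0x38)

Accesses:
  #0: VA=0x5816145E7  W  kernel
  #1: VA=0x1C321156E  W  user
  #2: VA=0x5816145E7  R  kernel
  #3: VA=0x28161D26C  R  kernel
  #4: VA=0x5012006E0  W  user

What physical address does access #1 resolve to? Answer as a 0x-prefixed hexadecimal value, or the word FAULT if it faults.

Walk each access:
#0 VA=0x5816145E7 (w,kernel):
  [0] read 0x1E idx=22: raw=0x22007 flags P=1 W=1 U=1 S=0
  [1] read 0x22 idx=11: raw=0x23007 flags P=1 W=1 U=1 S=0
  [2] read 0x23 idx=20: raw=0x27007 flags P=1 W=1 U=1 S=0
  ✓ 0x275E7  — 3 lookups
#1 VA=0x1C321156E (w,user):
  [0] read 0x1E idx=7: raw=0x2B007 flags P=1 W=1 U=1 S=0
  [1] read 0x2B idx=25: raw=0x2C007 flags P=1 W=1 U=1 S=0
  [2] read 0x2C idx=17: raw=0x2F003 flags P=1 W=1 U=0 S=0
  ✗ PROTECTION_VIOLATION  [3 reads]
#2 VA=0x5816145E7 (r,kernel):
  TLB hit vpn=0x581614 → PA=0x275E7
#3 VA=0x28161D26C (r,kernel):
  [0] read 0x1E idx=10: raw=0x30007 flags P=1 W=1 U=1 S=0
  [1] read 0x30 idx=11: raw=0x31007 flags P=1 W=1 U=1 S=0
  [2] read 0x31 idx=29: raw=0xF002 flags P=0 W=1 U=0 S=0
  ✗ PAGE_NOT_PRESENT  [3 reads]
#4 VA=0x5012006E0 (w,user):
  [0] read 0x1E idx=20: raw=0x35007 flags P=1 W=1 U=1 S=0
  [1] read 0x35 idx=9: raw=0x38087 flags P=1 W=1 U=1 S=1
  ✓ 0x386E0 (huge @L1)  — 2 lookups

Access #1 PA: FAULT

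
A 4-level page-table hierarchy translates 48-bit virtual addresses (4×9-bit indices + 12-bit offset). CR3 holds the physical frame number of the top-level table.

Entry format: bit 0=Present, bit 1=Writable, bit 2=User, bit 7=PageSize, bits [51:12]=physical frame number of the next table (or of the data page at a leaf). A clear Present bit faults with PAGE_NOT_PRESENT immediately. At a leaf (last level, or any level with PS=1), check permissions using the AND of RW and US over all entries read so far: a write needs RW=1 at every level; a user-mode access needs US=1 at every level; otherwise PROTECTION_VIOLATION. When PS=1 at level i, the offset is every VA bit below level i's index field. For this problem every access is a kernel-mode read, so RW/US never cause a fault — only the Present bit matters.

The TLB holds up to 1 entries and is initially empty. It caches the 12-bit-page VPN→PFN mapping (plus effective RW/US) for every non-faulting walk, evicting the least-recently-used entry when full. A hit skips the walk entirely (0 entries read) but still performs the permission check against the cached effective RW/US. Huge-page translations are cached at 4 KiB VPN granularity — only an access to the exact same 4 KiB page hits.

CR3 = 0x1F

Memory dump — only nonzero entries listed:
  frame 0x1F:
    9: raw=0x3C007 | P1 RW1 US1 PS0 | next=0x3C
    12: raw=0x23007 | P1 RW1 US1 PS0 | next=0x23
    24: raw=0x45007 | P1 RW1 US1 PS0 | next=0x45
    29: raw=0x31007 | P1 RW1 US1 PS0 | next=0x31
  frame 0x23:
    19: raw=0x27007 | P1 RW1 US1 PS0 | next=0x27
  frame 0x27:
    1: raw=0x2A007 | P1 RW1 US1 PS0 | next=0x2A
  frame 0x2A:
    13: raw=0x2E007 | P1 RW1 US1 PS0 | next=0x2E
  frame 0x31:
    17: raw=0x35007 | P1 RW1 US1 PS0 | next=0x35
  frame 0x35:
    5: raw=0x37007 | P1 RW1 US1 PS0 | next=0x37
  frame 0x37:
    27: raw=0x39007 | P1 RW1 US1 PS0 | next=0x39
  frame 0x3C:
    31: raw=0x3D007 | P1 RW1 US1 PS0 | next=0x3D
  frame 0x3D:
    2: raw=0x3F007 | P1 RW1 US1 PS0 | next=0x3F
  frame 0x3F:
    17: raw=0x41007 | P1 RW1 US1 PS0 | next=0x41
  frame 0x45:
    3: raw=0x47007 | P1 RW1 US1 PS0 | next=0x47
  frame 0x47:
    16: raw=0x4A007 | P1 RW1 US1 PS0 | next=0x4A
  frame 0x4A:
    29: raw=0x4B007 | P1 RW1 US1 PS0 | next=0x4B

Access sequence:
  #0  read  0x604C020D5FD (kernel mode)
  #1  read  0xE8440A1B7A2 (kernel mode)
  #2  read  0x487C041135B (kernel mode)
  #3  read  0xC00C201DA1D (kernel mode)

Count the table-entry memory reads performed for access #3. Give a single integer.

Trace:
#0 VA=0x604C020D5FD (r,kernel):
  lvl0: tbl 0x1F, slot 12 ⇒ 0x23007 (P1/RW1/US1/PS0)
  lvl1: tbl 0x23, slot 19 ⇒ 0x27007 (P1/RW1/US1/PS0)
  lvl2: tbl 0x27, slot 1 ⇒ 0x2A007 (P1/RW1/US1/PS0)
  lvl3: tbl 0x2A, slot 13 ⇒ 0x2E007 (P1/RW1/US1/PS0)
  ⇒ phys 0x2E5FD  [4 reads]
#1 VA=0xE8440A1B7A2 (r,kernel):
  lvl0: tbl 0x1F, slot 29 ⇒ 0x31007 (P1/RW1/US1/PS0)
  lvl1: tbl 0x31, slot 17 ⇒ 0x35007 (P1/RW1/US1/PS0)
  lvl2: tbl 0x35, slot 5 ⇒ 0x37007 (P1/RW1/US1/PS0)
  lvl3: tbl 0x37, slot 27 ⇒ 0x39007 (P1/RW1/US1/PS0)
  ⇒ phys 0x397A2  [4 reads]
#2 VA=0x487C041135B (r,kernel):
  lvl0: tbl 0x1F, slot 9 ⇒ 0x3C007 (P1/RW1/US1/PS0)
  lvl1: tbl 0x3C, slot 31 ⇒ 0x3D007 (P1/RW1/US1/PS0)
  lvl2: tbl 0x3D, slot 2 ⇒ 0x3F007 (P1/RW1/US1/PS0)
  lvl3: tbl 0x3F, slot 17 ⇒ 0x41007 (P1/RW1/US1/PS0)
  ⇒ phys 0x4135B  [4 reads]
#3 VA=0xC00C201DA1D (r,kernel):
  lvl0: tbl 0x1F, slot 24 ⇒ 0x45007 (P1/RW1/US1/PS0)
  lvl1: tbl 0x45, slot 3 ⇒ 0x47007 (P1/RW1/US1/PS0)
  lvl2: tbl 0x47, slot 16 ⇒ 0x4A007 (P1/RW1/US1/PS0)
  lvl3: tbl 0x4A, slot 29 ⇒ 0x4B007 (P1/RW1/US1/PS0)
  ⇒ phys 0x4BA1D  [4 reads]

Entries read for #3: 4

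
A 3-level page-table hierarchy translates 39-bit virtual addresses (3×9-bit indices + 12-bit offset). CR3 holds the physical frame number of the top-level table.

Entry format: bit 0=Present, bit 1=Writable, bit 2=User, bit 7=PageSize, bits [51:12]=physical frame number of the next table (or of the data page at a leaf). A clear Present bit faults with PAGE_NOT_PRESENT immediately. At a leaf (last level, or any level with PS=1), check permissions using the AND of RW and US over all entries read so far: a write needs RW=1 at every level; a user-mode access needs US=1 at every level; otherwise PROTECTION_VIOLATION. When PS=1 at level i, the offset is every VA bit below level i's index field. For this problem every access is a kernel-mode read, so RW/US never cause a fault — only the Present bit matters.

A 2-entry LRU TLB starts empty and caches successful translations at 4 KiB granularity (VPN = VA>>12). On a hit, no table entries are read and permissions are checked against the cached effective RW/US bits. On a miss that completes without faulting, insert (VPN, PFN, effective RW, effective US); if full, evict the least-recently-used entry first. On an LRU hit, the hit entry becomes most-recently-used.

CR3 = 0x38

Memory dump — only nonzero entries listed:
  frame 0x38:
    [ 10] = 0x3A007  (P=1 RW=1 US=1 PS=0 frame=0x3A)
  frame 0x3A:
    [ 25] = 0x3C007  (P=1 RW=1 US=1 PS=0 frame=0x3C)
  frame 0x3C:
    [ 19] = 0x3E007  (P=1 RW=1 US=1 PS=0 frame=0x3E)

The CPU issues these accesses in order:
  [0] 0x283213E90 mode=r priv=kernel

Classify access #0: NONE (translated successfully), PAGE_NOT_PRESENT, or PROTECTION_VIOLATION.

Walk each access:
#0 VA=0x283213E90 (r,kernel):
  L0: frame=0x38 idx=10 entry=0x3A007 [P=1 RW=1 US=1 PS=0]
  L1: frame=0x3A idx=25 entry=0x3C007 [P=1 RW=1 US=1 PS=0]
  L2: frame=0x3C idx=19 entry=0x3E007 [P=1 RW=1 US=1 PS=0]
  ⇒ phys 0x3EE90  [3 reads]

Access #0 fault: NONE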